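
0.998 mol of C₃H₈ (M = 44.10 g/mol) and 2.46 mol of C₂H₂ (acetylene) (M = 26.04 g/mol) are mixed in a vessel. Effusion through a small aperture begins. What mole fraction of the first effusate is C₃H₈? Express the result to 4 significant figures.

Rate_i ∝ x_i/√M_i (Graham's law weighted by mole fraction), so the effusate composition follows n_i/√M_i.
Mole fraction of C₃H₈ in the effusate = (n_C₃H₈/√M_C₃H₈) / (n_C₃H₈/√M_C₃H₈ + n_C₂H₂/√M_C₂H₂)
= (0.998/√44.10) / (0.998/√44.10 + 2.46/√26.04) = 0.1503/(0.1503 + 0.4821) = 0.2377.

0.2377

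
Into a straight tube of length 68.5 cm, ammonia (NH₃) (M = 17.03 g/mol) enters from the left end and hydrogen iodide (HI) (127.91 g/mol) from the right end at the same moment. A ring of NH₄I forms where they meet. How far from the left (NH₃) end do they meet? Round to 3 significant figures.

50.2 cm

The fronts meet when d_NH₃ + d_HI = L with d_NH₃/d_HI = √(M_HI/M_NH₃) (Graham's law). Here √(M_HI/M_NH₃) = √(127.91/17.03) = 2.741.
With d_NH₃ + d_HI = 68.5 cm, d_HI = 68.5/(1 + 2.741) = 18.31 cm.
d_NH₃ = 68.5 − 18.31 = 50.2 cm.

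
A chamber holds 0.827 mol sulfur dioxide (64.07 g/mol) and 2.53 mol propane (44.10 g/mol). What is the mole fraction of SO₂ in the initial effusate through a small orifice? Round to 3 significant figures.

0.213

Effusion rate of each component ∝ n_i/√M_i (partial pressure × 1/√M).
Mole fraction of SO₂ in the effusate = (n_SO₂/√M_SO₂) / (n_SO₂/√M_SO₂ + n_C₃H₈/√M_C₃H₈)
= (0.827/√64.07) / (0.827/√64.07 + 2.53/√44.10) = 0.1033/(0.1033 + 0.3810) = 0.213.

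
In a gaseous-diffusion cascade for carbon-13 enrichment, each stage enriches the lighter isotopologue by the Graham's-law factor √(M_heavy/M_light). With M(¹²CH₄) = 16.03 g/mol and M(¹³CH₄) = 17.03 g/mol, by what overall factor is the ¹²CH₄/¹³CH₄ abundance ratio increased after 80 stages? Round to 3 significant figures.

11.3

After 80 stages the ratio has grown by (√(17.03/16.03))^80 = (17.03/16.03)^(80/2).
= 1.06238^40 = 11.3.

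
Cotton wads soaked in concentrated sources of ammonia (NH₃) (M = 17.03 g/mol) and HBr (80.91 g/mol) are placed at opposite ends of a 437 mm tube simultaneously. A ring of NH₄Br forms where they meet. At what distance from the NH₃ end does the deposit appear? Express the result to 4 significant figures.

299.6 mm

Graham's law gives d_NH₃/d_HBr = rate_NH₃/rate_HBr = √(M_HBr/M_NH₃) = √(80.91/17.03) = 2.180.
With d_NH₃ + d_HBr = 437 mm, d_HBr = 437/(1 + 2.180) = 137.4 mm.
d_NH₃ = 437 − 137.4 = 299.6 mm.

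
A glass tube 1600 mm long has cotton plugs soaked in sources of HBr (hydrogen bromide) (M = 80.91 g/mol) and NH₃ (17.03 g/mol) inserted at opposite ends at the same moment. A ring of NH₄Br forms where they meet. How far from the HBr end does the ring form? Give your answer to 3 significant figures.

503 mm

In equal time, each gas travels a distance ∝ its rate ∝ 1/√M, so d_HBr/d_NH₃ = √(M_NH₃/M_HBr) = √(17.03/80.91) = 0.4588.
With d_HBr + d_NH₃ = 1600 mm, d_NH₃ = 1600/(1 + 0.4588) = 1097 mm.
d_HBr = 1600 − 1097 = 503 mm.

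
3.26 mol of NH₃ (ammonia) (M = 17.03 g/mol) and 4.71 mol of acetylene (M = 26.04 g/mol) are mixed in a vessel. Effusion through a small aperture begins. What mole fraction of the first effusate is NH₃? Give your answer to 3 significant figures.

Each component's effusion rate ∝ (its partial pressure)·(1/√M) ∝ n_i/√M_i.
So x_NH₃ in the escaping gas = (n_NH₃/√M_NH₃) / Σ(n_i/√M_i)
= (3.26/√17.03) / (3.26/√17.03 + 4.71/√26.04) = 0.7900/(0.7900 + 0.9230) = 0.461.

0.461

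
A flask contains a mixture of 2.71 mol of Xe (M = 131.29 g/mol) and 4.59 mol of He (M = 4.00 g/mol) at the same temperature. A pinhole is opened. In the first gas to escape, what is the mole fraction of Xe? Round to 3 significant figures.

0.0934

Each component's effusion rate ∝ (its partial pressure)·(1/√M) ∝ n_i/√M_i.
So x_Xe in the escaping gas = (n_Xe/√M_Xe) / Σ(n_i/√M_i)
= (2.71/√131.29) / (2.71/√131.29 + 4.59/√4.00) = 0.2365/(0.2365 + 2.295) = 0.0934.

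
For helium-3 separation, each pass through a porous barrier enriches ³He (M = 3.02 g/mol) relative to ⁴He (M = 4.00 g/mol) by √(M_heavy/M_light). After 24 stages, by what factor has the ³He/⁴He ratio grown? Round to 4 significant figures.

Each stage multiplies the ratio by α = √(4.00/3.02), so after 24 stages the overall factor is α^24 = (4.00/3.02)^(24/2).
= 1.32450^12 = 29.15.

29.15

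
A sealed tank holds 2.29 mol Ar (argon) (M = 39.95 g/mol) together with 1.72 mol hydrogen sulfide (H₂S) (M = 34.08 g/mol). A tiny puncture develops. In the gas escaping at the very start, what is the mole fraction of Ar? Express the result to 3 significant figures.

0.552

Effusion rate of each component ∝ n_i/√M_i (partial pressure × 1/√M).
x_Ar(eff) = (n_Ar/√M_Ar) / (n_Ar/√M_Ar + n_H₂S/√M_H₂S)
= (2.29/√39.95) / (2.29/√39.95 + 1.72/√34.08) = 0.3623/(0.3623 + 0.2946) = 0.552.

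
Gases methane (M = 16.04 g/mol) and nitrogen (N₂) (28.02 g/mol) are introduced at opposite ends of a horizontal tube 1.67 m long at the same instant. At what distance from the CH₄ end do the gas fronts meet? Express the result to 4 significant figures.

0.9507 m

In equal time, each gas travels a distance ∝ its rate ∝ 1/√M, so d_CH₄/d_N₂ = √(M_N₂/M_CH₄) = √(28.02/16.04) = 1.322.
With d_CH₄ + d_N₂ = 1.67 m, d_N₂ = 1.67/(1 + 1.322) = 0.7193 m.
d_CH₄ = 1.67 − 0.7193 = 0.9507 m.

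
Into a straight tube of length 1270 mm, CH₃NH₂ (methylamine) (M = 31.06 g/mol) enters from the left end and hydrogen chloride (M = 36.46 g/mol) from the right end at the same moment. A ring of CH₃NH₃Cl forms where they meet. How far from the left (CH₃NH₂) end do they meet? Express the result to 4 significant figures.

Distances travelled in equal time are proportional to diffusion rates, so d_CH₃NH₂/d_HCl = √(M_HCl/M_CH₃NH₂) = √(36.46/31.06) = 1.083.
With d_CH₃NH₂ + d_HCl = 1270 mm, d_HCl = 1270/(1 + 1.083) = 609.6 mm.
d_CH₃NH₂ = 1270 − 609.6 = 660.4 mm.

660.4 mm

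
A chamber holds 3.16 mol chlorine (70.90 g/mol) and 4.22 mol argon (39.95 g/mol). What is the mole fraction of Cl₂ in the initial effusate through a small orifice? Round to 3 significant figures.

0.360

The effusion rate of species i is ∝ p_i/√M_i ∝ n_i/√M_i.
So x_Cl₂ in the escaping gas = (n_Cl₂/√M_Cl₂) / Σ(n_i/√M_i)
= (3.16/√70.90) / (3.16/√70.90 + 4.22/√39.95) = 0.3753/(0.3753 + 0.6677) = 0.360.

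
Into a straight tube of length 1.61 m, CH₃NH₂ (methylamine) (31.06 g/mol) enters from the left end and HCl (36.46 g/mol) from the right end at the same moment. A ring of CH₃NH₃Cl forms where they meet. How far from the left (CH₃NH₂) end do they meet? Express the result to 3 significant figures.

Graham's law gives d_CH₃NH₂/d_HCl = rate_CH₃NH₂/rate_HCl = √(M_HCl/M_CH₃NH₂) = √(36.46/31.06) = 1.083.
With d_CH₃NH₂ + d_HCl = 1.61 m, d_HCl = 1.61/(1 + 1.083) = 0.7728 m.
d_CH₃NH₂ = 1.61 − 0.7728 = 0.837 m.

0.837 m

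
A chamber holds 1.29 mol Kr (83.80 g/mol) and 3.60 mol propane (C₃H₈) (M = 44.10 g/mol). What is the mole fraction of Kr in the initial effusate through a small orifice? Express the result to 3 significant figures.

Rate_i ∝ x_i/√M_i (Graham's law weighted by mole fraction), so the effusate composition follows n_i/√M_i.
Mole fraction of Kr in the effusate = (n_Kr/√M_Kr) / (n_Kr/√M_Kr + n_C₃H₈/√M_C₃H₈)
= (1.29/√83.80) / (1.29/√83.80 + 3.60/√44.10) = 0.1409/(0.1409 + 0.5421) = 0.206.

0.206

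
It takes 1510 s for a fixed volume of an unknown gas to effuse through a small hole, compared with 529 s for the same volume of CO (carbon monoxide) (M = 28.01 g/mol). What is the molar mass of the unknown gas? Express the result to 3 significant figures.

Graham's law gives t_X/t_CO = √(M_X/M_CO).
1510/529 = 2.854 = √(M_X/28.01)
M_X = 28.01 × 2.854² = 28.01 × 8.148 = 228 g/mol

228 g/mol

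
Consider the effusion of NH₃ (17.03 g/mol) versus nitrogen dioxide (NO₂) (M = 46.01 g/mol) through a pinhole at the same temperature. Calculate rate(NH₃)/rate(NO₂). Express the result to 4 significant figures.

Graham's law gives rate_NH₃/rate_NO₂ = √(M_NO₂/M_NH₃) = √(46.01/17.03) = √2.702 = 1.644.

1.644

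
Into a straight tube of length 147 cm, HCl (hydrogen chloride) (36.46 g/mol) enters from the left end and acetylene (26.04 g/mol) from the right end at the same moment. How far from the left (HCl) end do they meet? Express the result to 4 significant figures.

Graham's law gives d_HCl/d_C₂H₂ = rate_HCl/rate_C₂H₂ = √(M_C₂H₂/M_HCl) = √(26.04/36.46) = 0.8451.
With d_HCl + d_C₂H₂ = 147 cm, d_C₂H₂ = 147/(1 + 0.8451) = 79.67 cm.
d_HCl = 147 − 79.67 = 67.33 cm.

67.33 cm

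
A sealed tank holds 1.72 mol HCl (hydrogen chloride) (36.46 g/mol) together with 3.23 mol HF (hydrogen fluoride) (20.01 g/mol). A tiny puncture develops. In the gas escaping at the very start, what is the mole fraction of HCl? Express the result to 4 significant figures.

Rate_i ∝ x_i/√M_i (Graham's law weighted by mole fraction), so the effusate composition follows n_i/√M_i.
Mole fraction of HCl in the effusate = (n_HCl/√M_HCl) / (n_HCl/√M_HCl + n_HF/√M_HF)
= (1.72/√36.46) / (1.72/√36.46 + 3.23/√20.01) = 0.2849/(0.2849 + 0.7221) = 0.2829.

0.2829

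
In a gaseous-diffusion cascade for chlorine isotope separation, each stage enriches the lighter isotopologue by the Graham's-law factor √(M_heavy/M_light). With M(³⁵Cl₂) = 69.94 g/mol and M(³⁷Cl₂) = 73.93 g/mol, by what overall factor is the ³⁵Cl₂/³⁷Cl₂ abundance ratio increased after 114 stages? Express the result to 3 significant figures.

23.6

Each stage multiplies the ratio by α = √(73.93/69.94), so after 114 stages the overall factor is α^114 = (73.93/69.94)^(114/2).
= 1.05705^57 = 23.6.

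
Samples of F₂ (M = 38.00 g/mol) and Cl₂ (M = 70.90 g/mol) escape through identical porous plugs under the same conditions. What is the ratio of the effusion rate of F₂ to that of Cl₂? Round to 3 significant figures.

Using Graham's law: rate_F₂/rate_Cl₂ = √(M_Cl₂/M_F₂) = √(70.90/38.00) = √1.866 = 1.37.

1.37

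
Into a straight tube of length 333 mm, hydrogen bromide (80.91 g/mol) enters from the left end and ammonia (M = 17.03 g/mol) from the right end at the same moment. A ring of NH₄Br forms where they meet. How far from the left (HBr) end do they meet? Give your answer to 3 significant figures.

Graham's law gives d_HBr/d_NH₃ = rate_HBr/rate_NH₃ = √(M_NH₃/M_HBr) = √(17.03/80.91) = 0.4588.
With d_HBr + d_NH₃ = 333 mm, d_NH₃ = 333/(1 + 0.4588) = 228.3 mm.
d_HBr = 333 − 228.3 = 105 mm.

105 mm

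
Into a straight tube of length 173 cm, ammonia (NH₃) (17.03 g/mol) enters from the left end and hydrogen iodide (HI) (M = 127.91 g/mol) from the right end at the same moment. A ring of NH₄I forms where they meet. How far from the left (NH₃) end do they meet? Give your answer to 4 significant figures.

126.8 cm

Graham's law gives d_NH₃/d_HI = rate_NH₃/rate_HI = √(M_HI/M_NH₃) = √(127.91/17.03) = 2.741.
With d_NH₃ + d_HI = 173 cm, d_HI = 173/(1 + 2.741) = 46.25 cm.
d_NH₃ = 173 − 46.25 = 126.8 cm.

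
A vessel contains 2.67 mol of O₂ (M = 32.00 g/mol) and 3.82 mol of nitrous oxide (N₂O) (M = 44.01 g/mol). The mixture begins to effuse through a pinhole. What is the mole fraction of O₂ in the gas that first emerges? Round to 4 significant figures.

0.4505

The effusion rate of species i is ∝ p_i/√M_i ∝ n_i/√M_i.
Mole fraction of O₂ in the effusate = (n_O₂/√M_O₂) / (n_O₂/√M_O₂ + n_N₂O/√M_N₂O)
= (2.67/√32.00) / (2.67/√32.00 + 3.82/√44.01) = 0.4720/(0.4720 + 0.5758) = 0.4505.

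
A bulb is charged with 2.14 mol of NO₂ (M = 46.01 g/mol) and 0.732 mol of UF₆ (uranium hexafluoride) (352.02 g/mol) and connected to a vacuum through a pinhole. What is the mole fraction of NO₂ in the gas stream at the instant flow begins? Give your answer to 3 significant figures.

0.890

Rate_i ∝ x_i/√M_i (Graham's law weighted by mole fraction), so the effusate composition follows n_i/√M_i.
Mole fraction of NO₂ in the effusate = (n_NO₂/√M_NO₂) / (n_NO₂/√M_NO₂ + n_UF₆/√M_UF₆)
= (2.14/√46.01) / (2.14/√46.01 + 0.732/√352.02) = 0.3155/(0.3155 + 0.03901) = 0.890.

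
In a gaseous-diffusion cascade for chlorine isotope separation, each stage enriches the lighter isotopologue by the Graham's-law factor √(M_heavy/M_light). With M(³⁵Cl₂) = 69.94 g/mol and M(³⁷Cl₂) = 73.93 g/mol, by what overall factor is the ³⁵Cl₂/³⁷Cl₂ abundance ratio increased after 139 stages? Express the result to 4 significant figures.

Overall factor = α^139 with α = √(73.93/69.94), i.e. (73.93/69.94)^(139/2).
= 1.05705^(139/2) = 47.27.

47.27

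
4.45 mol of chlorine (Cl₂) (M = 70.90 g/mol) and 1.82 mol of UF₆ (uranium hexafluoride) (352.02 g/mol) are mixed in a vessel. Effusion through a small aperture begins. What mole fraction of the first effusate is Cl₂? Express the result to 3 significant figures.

0.845

The effusion rate of species i is ∝ p_i/√M_i ∝ n_i/√M_i.
x_Cl₂(eff) = (n_Cl₂/√M_Cl₂) / (n_Cl₂/√M_Cl₂ + n_UF₆/√M_UF₆)
= (4.45/√70.90) / (4.45/√70.90 + 1.82/√352.02) = 0.5285/(0.5285 + 0.09700) = 0.845.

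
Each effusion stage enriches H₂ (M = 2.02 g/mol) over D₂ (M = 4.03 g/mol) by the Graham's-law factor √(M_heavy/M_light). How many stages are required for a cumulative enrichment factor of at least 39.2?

With α = √(4.03/2.02) per stage, ln α = ½ ln(1.99505) = 0.3453.
Need α^N ≥ 39.2 ⇒ N ≥ ln(39.2) / ln α = 3.669 / 0.3453 = 10.62.
Minimum whole number of stages: N = 11.

11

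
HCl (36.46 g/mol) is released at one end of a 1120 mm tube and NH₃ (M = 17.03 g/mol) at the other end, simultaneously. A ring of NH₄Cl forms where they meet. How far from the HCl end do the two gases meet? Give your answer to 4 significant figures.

454.7 mm

In equal time, each gas travels a distance ∝ its rate ∝ 1/√M, so d_HCl/d_NH₃ = √(M_NH₃/M_HCl) = √(17.03/36.46) = 0.6834.
With d_HCl + d_NH₃ = 1120 mm, d_NH₃ = 1120/(1 + 0.6834) = 665.3 mm.
d_HCl = 1120 − 665.3 = 454.7 mm.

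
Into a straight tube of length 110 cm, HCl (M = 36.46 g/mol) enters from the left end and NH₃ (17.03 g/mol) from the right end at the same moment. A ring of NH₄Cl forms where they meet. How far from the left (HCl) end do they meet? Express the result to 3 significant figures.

44.7 cm

In equal time, each gas travels a distance ∝ its rate ∝ 1/√M, so d_HCl/d_NH₃ = √(M_NH₃/M_HCl) = √(17.03/36.46) = 0.6834.
With d_HCl + d_NH₃ = 110 cm, d_NH₃ = 110/(1 + 0.6834) = 65.34 cm.
d_HCl = 110 − 65.34 = 44.7 cm.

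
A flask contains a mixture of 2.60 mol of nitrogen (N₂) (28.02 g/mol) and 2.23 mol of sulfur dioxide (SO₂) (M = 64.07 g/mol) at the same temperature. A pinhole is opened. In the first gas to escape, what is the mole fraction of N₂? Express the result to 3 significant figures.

The effusion rate of species i is ∝ p_i/√M_i ∝ n_i/√M_i.
So x_N₂ in the escaping gas = (n_N₂/√M_N₂) / Σ(n_i/√M_i)
= (2.60/√28.02) / (2.60/√28.02 + 2.23/√64.07) = 0.4912/(0.4912 + 0.2786) = 0.638.

0.638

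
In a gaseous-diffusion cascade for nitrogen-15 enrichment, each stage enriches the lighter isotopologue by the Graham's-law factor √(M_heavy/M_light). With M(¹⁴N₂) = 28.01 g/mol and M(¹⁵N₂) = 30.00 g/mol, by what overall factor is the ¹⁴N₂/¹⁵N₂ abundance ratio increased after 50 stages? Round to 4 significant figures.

5.562

Each stage multiplies the ratio by α = √(30.00/28.01), so after 50 stages the overall factor is α^50 = (30.00/28.01)^(50/2).
= 1.07105^25 = 5.562.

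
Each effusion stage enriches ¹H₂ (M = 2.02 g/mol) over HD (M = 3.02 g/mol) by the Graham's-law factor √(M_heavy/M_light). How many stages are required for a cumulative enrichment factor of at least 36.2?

Single-stage factor α = √(3.02/2.02), so ln α = ½ ln(1.49505) = 0.2011.
Need α^N ≥ 36.2 ⇒ N ≥ ln(36.2) / ln α = 3.589 / 0.2011 = 17.85.
So at least 18 stages are needed.

18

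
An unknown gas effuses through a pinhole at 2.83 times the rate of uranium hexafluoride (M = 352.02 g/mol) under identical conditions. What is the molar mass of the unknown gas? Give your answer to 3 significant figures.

44.0 g/mol

From Graham's law, rate_X/rate_UF₆ = √(M_UF₆/M_X).
2.83 = √(352.02/M_X)
M_X = 352.02 / 2.83² = 352.02 / 8.009 = 44.0 g/mol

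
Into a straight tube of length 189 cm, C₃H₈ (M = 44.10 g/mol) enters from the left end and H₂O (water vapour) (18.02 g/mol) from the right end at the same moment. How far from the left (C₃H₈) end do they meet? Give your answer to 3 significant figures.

The fronts meet when d_C₃H₈ + d_H₂O = L with d_C₃H₈/d_H₂O = √(M_H₂O/M_C₃H₈) (Graham's law). Here √(M_H₂O/M_C₃H₈) = √(18.02/44.10) = 0.6392.
With d_C₃H₈ + d_H₂O = 189 cm, d_H₂O = 189/(1 + 0.6392) = 115.3 cm.
d_C₃H₈ = 189 − 115.3 = 73.7 cm.

73.7 cm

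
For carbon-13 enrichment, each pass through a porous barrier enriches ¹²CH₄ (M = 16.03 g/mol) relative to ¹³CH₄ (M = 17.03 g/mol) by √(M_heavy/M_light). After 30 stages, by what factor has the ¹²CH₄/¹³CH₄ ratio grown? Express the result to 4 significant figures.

The single-stage factor is √(M_heavy/M_light), so 30 stages give [√(17.03/16.03)]^30 = (17.03/16.03)^(30/2).
= 1.06238^15 = 2.479.

2.479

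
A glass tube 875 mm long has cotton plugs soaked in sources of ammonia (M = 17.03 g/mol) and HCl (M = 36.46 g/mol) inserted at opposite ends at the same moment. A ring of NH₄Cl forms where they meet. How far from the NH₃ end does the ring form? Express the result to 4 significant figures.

The fronts meet when d_NH₃ + d_HCl = L with d_NH₃/d_HCl = √(M_HCl/M_NH₃) (Graham's law). Here √(M_HCl/M_NH₃) = √(36.46/17.03) = 1.463.
With d_NH₃ + d_HCl = 875 mm, d_HCl = 875/(1 + 1.463) = 355.2 mm.
d_NH₃ = 875 − 355.2 = 519.8 mm.

519.8 mm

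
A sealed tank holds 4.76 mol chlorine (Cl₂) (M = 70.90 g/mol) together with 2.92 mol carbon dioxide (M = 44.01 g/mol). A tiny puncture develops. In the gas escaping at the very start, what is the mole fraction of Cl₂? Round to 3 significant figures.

0.562

The effusion rate of species i is ∝ p_i/√M_i ∝ n_i/√M_i.
Mole fraction of Cl₂ in the effusate = (n_Cl₂/√M_Cl₂) / (n_Cl₂/√M_Cl₂ + n_CO₂/√M_CO₂)
= (4.76/√70.90) / (4.76/√70.90 + 2.92/√44.01) = 0.5653/(0.5653 + 0.4402) = 0.562.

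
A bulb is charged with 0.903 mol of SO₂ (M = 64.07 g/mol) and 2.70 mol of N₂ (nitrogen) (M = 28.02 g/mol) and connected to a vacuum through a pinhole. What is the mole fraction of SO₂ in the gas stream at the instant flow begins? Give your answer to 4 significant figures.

0.1811

Effusion rate of each component ∝ n_i/√M_i (partial pressure × 1/√M).
Mole fraction of SO₂ in the effusate = (n_SO₂/√M_SO₂) / (n_SO₂/√M_SO₂ + n_N₂/√M_N₂)
= (0.903/√64.07) / (0.903/√64.07 + 2.70/√28.02) = 0.1128/(0.1128 + 0.5101) = 0.1811.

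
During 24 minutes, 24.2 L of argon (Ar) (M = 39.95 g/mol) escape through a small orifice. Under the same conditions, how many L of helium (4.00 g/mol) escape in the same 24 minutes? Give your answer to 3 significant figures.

76.5 L

From Graham's law, rate_He/rate_Ar = √(M_Ar/M_He) = √(39.95/4.00) = √9.988 = 3.160.
So the volume for He is 24.2 × 3.160 = 76.5 L.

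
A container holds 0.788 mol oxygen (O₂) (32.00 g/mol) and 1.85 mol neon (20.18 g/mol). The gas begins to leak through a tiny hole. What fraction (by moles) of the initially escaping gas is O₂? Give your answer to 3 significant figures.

The effusion rate of species i is ∝ p_i/√M_i ∝ n_i/√M_i.
x_O₂(eff) = (n_O₂/√M_O₂) / (n_O₂/√M_O₂ + n_Ne/√M_Ne)
= (0.788/√32.00) / (0.788/√32.00 + 1.85/√20.18) = 0.1393/(0.1393 + 0.4118) = 0.253.

0.253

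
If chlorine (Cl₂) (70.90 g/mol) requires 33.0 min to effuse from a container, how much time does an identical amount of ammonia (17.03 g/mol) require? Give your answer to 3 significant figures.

16.2 min

From Graham's law, t_NH₃/t_Cl₂ = √(M_NH₃/M_Cl₂) = √(17.03/70.90) = √0.2402 = 0.4901.
So the time for NH₃ is 33.0 × 0.4901 = 16.2 min.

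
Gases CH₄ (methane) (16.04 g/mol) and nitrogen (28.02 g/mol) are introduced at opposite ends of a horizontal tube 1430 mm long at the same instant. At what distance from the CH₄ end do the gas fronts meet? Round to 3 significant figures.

814 mm

Distances travelled in equal time are proportional to diffusion rates, so d_CH₄/d_N₂ = √(M_N₂/M_CH₄) = √(28.02/16.04) = 1.322.
With d_CH₄ + d_N₂ = 1430 mm, d_N₂ = 1430/(1 + 1.322) = 615.9 mm.
d_CH₄ = 1430 − 615.9 = 814 mm.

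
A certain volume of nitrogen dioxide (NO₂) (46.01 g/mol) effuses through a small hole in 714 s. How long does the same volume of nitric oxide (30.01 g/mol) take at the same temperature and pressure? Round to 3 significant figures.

Using Graham's law: t_NO/t_NO₂ = √(M_NO/M_NO₂) = √(30.01/46.01) = √0.6522 = 0.8076.
So the time for NO is 714 × 0.8076 = 577 s.

577 s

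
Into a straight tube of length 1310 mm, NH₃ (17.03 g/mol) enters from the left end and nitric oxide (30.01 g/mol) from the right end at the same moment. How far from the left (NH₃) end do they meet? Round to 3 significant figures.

The fronts meet when d_NH₃ + d_NO = L with d_NH₃/d_NO = √(M_NO/M_NH₃) (Graham's law). Here √(M_NO/M_NH₃) = √(30.01/17.03) = 1.327.
With d_NH₃ + d_NO = 1310 mm, d_NO = 1310/(1 + 1.327) = 562.8 mm.
d_NH₃ = 1310 − 562.8 = 747 mm.

747 mm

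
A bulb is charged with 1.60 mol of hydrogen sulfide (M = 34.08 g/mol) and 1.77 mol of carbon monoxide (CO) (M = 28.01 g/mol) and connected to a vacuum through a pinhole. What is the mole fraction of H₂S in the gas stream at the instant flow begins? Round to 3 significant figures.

0.450

Effusion rate of each component ∝ n_i/√M_i (partial pressure × 1/√M).
x_H₂S(eff) = (n_H₂S/√M_H₂S) / (n_H₂S/√M_H₂S + n_CO/√M_CO)
= (1.60/√34.08) / (1.60/√34.08 + 1.77/√28.01) = 0.2741/(0.2741 + 0.3344) = 0.450.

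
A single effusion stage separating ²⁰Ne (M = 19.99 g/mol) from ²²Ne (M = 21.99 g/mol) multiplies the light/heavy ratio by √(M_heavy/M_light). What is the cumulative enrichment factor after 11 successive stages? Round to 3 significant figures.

After 11 stages the ratio has grown by (√(21.99/19.99))^11 = (21.99/19.99)^(11/2).
= 1.10005^(11/2) = 1.69.

1.69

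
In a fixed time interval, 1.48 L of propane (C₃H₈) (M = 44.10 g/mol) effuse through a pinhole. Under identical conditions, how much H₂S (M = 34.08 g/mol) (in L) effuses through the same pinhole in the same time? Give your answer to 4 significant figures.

1.684 L

By Graham's law, rate_H₂S/rate_C₃H₈ = √(M_C₃H₈/M_H₂S) = √(44.10/34.08) = √1.294 = 1.138.
So the volume for H₂S is 1.48 × 1.138 = 1.684 L.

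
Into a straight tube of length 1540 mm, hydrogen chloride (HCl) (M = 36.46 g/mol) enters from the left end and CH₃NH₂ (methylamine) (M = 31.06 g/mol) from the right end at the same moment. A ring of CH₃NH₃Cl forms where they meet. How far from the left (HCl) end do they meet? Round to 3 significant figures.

739 mm

The fronts meet when d_HCl + d_CH₃NH₂ = L with d_HCl/d_CH₃NH₂ = √(M_CH₃NH₂/M_HCl) (Graham's law). Here √(M_CH₃NH₂/M_HCl) = √(31.06/36.46) = 0.9230.
With d_HCl + d_CH₃NH₂ = 1540 mm, d_CH₃NH₂ = 1540/(1 + 0.9230) = 800.8 mm.
d_HCl = 1540 − 800.8 = 739 mm.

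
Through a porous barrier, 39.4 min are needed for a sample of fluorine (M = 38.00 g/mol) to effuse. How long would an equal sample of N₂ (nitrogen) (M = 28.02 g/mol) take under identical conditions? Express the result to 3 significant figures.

From Graham's law, t_N₂/t_F₂ = √(M_N₂/M_F₂) = √(28.02/38.00) = √0.7374 = 0.8587.
So the time for N₂ is 39.4 × 0.8587 = 33.8 min.

33.8 min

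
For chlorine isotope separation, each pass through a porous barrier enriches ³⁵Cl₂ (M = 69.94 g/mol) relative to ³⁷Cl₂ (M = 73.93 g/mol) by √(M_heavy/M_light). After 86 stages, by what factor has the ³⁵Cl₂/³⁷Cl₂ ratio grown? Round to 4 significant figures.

After 86 stages the ratio has grown by (√(73.93/69.94))^86 = (73.93/69.94)^(86/2).
= 1.05705^43 = 10.87.

10.87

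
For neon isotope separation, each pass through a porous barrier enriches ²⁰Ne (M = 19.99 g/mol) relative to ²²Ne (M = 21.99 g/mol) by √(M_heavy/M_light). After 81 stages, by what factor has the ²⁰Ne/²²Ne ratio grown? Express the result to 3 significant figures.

47.6

Each stage multiplies the ratio by α = √(21.99/19.99), so after 81 stages the overall factor is α^81 = (21.99/19.99)^(81/2).
= 1.10005^(81/2) = 47.6.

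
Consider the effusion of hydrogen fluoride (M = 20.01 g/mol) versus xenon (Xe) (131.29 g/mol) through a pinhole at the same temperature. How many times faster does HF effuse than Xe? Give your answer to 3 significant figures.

Graham's law gives rate_HF/rate_Xe = √(M_Xe/M_HF) = √(131.29/20.01) = √6.561 = 2.56.

2.56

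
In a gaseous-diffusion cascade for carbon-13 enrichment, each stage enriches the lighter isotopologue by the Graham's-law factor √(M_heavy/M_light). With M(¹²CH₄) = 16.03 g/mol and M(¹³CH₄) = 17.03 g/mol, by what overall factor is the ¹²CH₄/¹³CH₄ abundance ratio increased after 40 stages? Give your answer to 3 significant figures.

3.35

Each stage multiplies the ratio by α = √(17.03/16.03), so after 40 stages the overall factor is α^40 = (17.03/16.03)^(40/2).
= 1.06238^20 = 3.35.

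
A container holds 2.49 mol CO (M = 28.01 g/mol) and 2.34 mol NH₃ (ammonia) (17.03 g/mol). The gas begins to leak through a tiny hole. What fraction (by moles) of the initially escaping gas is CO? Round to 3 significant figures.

Effusion rate of each component ∝ n_i/√M_i (partial pressure × 1/√M).
Mole fraction of CO in the effusate = (n_CO/√M_CO) / (n_CO/√M_CO + n_NH₃/√M_NH₃)
= (2.49/√28.01) / (2.49/√28.01 + 2.34/√17.03) = 0.4705/(0.4705 + 0.5670) = 0.453.

0.453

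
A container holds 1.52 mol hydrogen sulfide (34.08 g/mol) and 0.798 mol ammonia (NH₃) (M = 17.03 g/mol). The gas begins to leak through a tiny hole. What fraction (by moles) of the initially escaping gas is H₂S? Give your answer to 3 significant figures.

0.574

Rate_i ∝ x_i/√M_i (Graham's law weighted by mole fraction), so the effusate composition follows n_i/√M_i.
So x_H₂S in the escaping gas = (n_H₂S/√M_H₂S) / Σ(n_i/√M_i)
= (1.52/√34.08) / (1.52/√34.08 + 0.798/√17.03) = 0.2604/(0.2604 + 0.1934) = 0.574.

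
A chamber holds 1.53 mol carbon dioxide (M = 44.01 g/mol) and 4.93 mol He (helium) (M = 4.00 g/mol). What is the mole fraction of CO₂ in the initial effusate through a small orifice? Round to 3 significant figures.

Each component's effusion rate ∝ (its partial pressure)·(1/√M) ∝ n_i/√M_i.
Mole fraction of CO₂ in the effusate = (n_CO₂/√M_CO₂) / (n_CO₂/√M_CO₂ + n_He/√M_He)
= (1.53/√44.01) / (1.53/√44.01 + 4.93/√4.00) = 0.2306/(0.2306 + 2.465) = 0.0856.

0.0856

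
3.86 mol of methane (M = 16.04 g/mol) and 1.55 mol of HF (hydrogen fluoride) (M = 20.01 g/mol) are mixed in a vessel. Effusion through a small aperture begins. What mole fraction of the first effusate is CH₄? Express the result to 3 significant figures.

0.736

Effusion rate of each component ∝ n_i/√M_i (partial pressure × 1/√M).
So x_CH₄ in the escaping gas = (n_CH₄/√M_CH₄) / Σ(n_i/√M_i)
= (3.86/√16.04) / (3.86/√16.04 + 1.55/√20.01) = 0.9638/(0.9638 + 0.3465) = 0.736.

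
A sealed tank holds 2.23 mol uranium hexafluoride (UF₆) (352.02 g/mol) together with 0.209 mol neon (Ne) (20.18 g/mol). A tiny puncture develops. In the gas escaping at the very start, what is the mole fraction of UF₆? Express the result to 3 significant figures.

Effusion rate of each component ∝ n_i/√M_i (partial pressure × 1/√M).
So x_UF₆ in the escaping gas = (n_UF₆/√M_UF₆) / Σ(n_i/√M_i)
= (2.23/√352.02) / (2.23/√352.02 + 0.209/√20.18) = 0.1189/(0.1189 + 0.04652) = 0.719.

0.719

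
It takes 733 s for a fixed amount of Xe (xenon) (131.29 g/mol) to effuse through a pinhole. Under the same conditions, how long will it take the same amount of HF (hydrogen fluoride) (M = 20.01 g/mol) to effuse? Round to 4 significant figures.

286.2 s

By Graham's law, t_HF/t_Xe = √(M_HF/M_Xe) = √(20.01/131.29) = √0.1524 = 0.3904.
So the time for HF is 733 × 0.3904 = 286.2 s.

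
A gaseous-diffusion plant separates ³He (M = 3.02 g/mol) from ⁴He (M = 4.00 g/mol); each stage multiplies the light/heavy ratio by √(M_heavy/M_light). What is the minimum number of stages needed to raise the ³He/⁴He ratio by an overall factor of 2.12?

Single-stage factor α = √(4.00/3.02), so ln α = ½ ln(1.32450) = 0.1405.
Need α^N ≥ 2.12 ⇒ N ≥ ln(2.12) / ln α = 0.7514 / 0.1405 = 5.35.
Minimum whole number of stages: N = 6.

6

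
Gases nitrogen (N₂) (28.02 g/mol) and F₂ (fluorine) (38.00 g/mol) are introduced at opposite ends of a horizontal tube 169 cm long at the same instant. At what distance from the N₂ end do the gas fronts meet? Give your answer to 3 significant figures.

Distances travelled in equal time are proportional to diffusion rates, so d_N₂/d_F₂ = √(M_F₂/M_N₂) = √(38.00/28.02) = 1.165.
With d_N₂ + d_F₂ = 169 cm, d_F₂ = 169/(1 + 1.165) = 78.08 cm.
d_N₂ = 169 − 78.08 = 90.9 cm.

90.9 cm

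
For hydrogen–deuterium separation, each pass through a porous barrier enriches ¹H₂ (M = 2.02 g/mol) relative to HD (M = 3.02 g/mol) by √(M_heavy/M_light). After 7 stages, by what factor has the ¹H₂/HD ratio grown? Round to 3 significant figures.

Each stage multiplies the ratio by α = √(3.02/2.02), so after 7 stages the overall factor is α^7 = (3.02/2.02)^(7/2).
= 1.49505^(7/2) = 4.09.

4.09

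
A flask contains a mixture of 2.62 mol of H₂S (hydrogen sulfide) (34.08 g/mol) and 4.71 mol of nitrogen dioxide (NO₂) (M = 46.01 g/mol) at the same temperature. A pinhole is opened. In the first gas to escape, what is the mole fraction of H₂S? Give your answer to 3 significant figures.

Each component's effusion rate ∝ (its partial pressure)·(1/√M) ∝ n_i/√M_i.
Mole fraction of H₂S in the effusate = (n_H₂S/√M_H₂S) / (n_H₂S/√M_H₂S + n_NO₂/√M_NO₂)
= (2.62/√34.08) / (2.62/√34.08 + 4.71/√46.01) = 0.4488/(0.4488 + 0.6944) = 0.393.

0.393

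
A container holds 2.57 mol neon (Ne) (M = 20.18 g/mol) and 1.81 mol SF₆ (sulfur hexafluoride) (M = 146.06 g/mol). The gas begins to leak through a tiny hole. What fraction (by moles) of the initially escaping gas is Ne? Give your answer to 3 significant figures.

0.793

The effusion rate of species i is ∝ p_i/√M_i ∝ n_i/√M_i.
x_Ne(eff) = (n_Ne/√M_Ne) / (n_Ne/√M_Ne + n_SF₆/√M_SF₆)
= (2.57/√20.18) / (2.57/√20.18 + 1.81/√146.06) = 0.5721/(0.5721 + 0.1498) = 0.793.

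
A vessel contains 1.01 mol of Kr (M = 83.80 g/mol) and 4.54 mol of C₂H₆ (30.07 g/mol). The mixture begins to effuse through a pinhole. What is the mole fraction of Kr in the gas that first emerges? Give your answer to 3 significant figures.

The effusion rate of species i is ∝ p_i/√M_i ∝ n_i/√M_i.
Mole fraction of Kr in the effusate = (n_Kr/√M_Kr) / (n_Kr/√M_Kr + n_C₂H₆/√M_C₂H₆)
= (1.01/√83.80) / (1.01/√83.80 + 4.54/√30.07) = 0.1103/(0.1103 + 0.8279) = 0.118.

0.118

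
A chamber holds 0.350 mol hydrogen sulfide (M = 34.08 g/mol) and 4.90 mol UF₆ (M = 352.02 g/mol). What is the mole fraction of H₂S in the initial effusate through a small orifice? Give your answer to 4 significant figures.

0.1867

Effusion rate of each component ∝ n_i/√M_i (partial pressure × 1/√M).
Mole fraction of H₂S in the effusate = (n_H₂S/√M_H₂S) / (n_H₂S/√M_H₂S + n_UF₆/√M_UF₆)
= (0.350/√34.08) / (0.350/√34.08 + 4.90/√352.02) = 0.05995/(0.05995 + 0.2612) = 0.1867.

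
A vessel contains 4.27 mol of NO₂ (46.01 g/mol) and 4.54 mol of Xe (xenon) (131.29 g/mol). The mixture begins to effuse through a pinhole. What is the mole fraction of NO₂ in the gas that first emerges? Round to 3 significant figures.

0.614

The effusion rate of species i is ∝ p_i/√M_i ∝ n_i/√M_i.
x_NO₂(eff) = (n_NO₂/√M_NO₂) / (n_NO₂/√M_NO₂ + n_Xe/√M_Xe)
= (4.27/√46.01) / (4.27/√46.01 + 4.54/√131.29) = 0.6295/(0.6295 + 0.3962) = 0.614.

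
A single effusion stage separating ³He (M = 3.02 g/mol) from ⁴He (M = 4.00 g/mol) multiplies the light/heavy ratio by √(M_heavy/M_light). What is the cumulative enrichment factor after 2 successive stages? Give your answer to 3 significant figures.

Each stage multiplies the ratio by α = √(4.00/3.02), so after 2 stages the overall factor is α^2 = (4.00/3.02)^(2/2).
= 1.32450^1 = 1.32.

1.32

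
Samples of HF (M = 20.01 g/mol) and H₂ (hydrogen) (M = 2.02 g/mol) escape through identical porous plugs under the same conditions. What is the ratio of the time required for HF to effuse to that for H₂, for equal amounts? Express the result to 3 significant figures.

Using Graham's law: t_HF/t_H₂ = √(M_HF/M_H₂) = √(20.01/2.02) = √9.906 = 3.15.

3.15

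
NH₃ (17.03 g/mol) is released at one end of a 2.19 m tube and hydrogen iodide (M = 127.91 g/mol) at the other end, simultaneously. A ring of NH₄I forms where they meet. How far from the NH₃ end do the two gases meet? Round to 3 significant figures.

1.60 m

Graham's law gives d_NH₃/d_HI = rate_NH₃/rate_HI = √(M_HI/M_NH₃) = √(127.91/17.03) = 2.741.
With d_NH₃ + d_HI = 2.19 m, d_HI = 2.19/(1 + 2.741) = 0.5855 m.
d_NH₃ = 2.19 − 0.5855 = 1.60 m.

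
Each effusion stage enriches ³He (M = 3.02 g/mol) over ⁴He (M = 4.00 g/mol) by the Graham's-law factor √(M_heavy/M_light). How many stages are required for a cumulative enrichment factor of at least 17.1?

21

Single-stage factor α = √(4.00/3.02), so ln α = ½ ln(1.32450) = 0.1405.
Need α^N ≥ 17.1 ⇒ N ≥ ln(17.1) / ln α = 2.839 / 0.1405 = 20.20.
Minimum whole number of stages: N = 21.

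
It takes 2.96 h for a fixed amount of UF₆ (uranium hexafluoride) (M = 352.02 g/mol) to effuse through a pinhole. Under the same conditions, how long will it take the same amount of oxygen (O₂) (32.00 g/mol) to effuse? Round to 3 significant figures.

0.892 h

From Graham's law, t_O₂/t_UF₆ = √(M_O₂/M_UF₆) = √(32.00/352.02) = √0.09090 = 0.3015.
So the time for O₂ is 2.96 × 0.3015 = 0.892 h.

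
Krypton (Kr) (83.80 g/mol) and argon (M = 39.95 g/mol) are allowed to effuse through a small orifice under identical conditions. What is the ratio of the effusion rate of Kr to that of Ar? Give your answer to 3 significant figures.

0.690

Graham's law gives rate_Kr/rate_Ar = √(M_Ar/M_Kr) = √(39.95/83.80) = √0.4767 = 0.690.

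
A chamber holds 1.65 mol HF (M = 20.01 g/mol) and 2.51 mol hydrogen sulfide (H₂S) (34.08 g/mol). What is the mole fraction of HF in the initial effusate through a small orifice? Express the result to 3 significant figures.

0.462

Effusion rate of each component ∝ n_i/√M_i (partial pressure × 1/√M).
So x_HF in the escaping gas = (n_HF/√M_HF) / Σ(n_i/√M_i)
= (1.65/√20.01) / (1.65/√20.01 + 2.51/√34.08) = 0.3689/(0.3689 + 0.4300) = 0.462.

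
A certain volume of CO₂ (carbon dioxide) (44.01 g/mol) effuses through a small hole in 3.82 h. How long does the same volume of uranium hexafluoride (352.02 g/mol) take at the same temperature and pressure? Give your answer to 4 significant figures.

Since effusion rate ∝ 1/√M, t_UF₆/t_CO₂ = √(M_UF₆/M_CO₂) = √(352.02/44.01) = √7.999 = 2.828.
So the time for UF₆ is 3.82 × 2.828 = 10.80 h.

10.80 h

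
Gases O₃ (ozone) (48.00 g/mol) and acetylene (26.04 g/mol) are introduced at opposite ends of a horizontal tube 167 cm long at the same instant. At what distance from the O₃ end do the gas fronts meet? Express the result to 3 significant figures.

70.8 cm

Distances travelled in equal time are proportional to diffusion rates, so d_O₃/d_C₂H₂ = √(M_C₂H₂/M_O₃) = √(26.04/48.00) = 0.7365.
With d_O₃ + d_C₂H₂ = 167 cm, d_C₂H₂ = 167/(1 + 0.7365) = 96.17 cm.
d_O₃ = 167 − 96.17 = 70.8 cm.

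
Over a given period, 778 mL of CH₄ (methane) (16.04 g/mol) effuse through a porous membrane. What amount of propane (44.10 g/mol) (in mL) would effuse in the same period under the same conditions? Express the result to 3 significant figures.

From Graham's law, rate_C₃H₈/rate_CH₄ = √(M_CH₄/M_C₃H₈) = √(16.04/44.10) = √0.3637 = 0.6031.
So the volume for C₃H₈ is 778 × 0.6031 = 469 mL.

469 mL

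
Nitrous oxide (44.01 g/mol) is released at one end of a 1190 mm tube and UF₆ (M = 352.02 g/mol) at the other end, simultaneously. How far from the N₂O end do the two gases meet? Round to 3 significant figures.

The fronts meet when d_N₂O + d_UF₆ = L with d_N₂O/d_UF₆ = √(M_UF₆/M_N₂O) (Graham's law). Here √(M_UF₆/M_N₂O) = √(352.02/44.01) = 2.828.
With d_N₂O + d_UF₆ = 1190 mm, d_UF₆ = 1190/(1 + 2.828) = 310.9 mm.
d_N₂O = 1190 − 310.9 = 879 mm.

879 mm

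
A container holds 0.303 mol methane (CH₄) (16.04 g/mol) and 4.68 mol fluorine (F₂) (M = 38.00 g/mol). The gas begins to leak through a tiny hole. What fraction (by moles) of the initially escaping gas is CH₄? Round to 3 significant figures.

Rate_i ∝ x_i/√M_i (Graham's law weighted by mole fraction), so the effusate composition follows n_i/√M_i.
Mole fraction of CH₄ in the effusate = (n_CH₄/√M_CH₄) / (n_CH₄/√M_CH₄ + n_F₂/√M_F₂)
= (0.303/√16.04) / (0.303/√16.04 + 4.68/√38.00) = 0.07566/(0.07566 + 0.7592) = 0.0906.

0.0906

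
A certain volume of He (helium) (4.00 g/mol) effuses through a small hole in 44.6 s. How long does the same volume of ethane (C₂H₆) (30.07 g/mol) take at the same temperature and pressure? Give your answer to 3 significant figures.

Graham's law gives t_C₂H₆/t_He = √(M_C₂H₆/M_He) = √(30.07/4.00) = √7.518 = 2.742.
So the time for C₂H₆ is 44.6 × 2.742 = 122 s.

122 s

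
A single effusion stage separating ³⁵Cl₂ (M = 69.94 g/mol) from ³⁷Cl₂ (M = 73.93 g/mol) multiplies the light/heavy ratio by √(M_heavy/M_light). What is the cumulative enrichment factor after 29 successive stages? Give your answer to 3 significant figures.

2.24

Each stage multiplies the ratio by α = √(73.93/69.94), so after 29 stages the overall factor is α^29 = (73.93/69.94)^(29/2).
= 1.05705^(29/2) = 2.24.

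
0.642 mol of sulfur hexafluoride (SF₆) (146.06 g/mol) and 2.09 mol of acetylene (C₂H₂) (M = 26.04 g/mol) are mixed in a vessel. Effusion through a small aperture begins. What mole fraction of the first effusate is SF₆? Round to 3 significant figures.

The effusion rate of species i is ∝ p_i/√M_i ∝ n_i/√M_i.
So x_SF₆ in the escaping gas = (n_SF₆/√M_SF₆) / Σ(n_i/√M_i)
= (0.642/√146.06) / (0.642/√146.06 + 2.09/√26.04) = 0.05312/(0.05312 + 0.4096) = 0.115.

0.115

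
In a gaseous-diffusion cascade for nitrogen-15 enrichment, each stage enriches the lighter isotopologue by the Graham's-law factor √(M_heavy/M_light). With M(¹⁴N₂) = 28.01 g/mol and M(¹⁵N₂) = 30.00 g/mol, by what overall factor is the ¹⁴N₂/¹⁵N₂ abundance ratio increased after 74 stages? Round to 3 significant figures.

The single-stage factor is √(M_heavy/M_light), so 74 stages give [√(30.00/28.01)]^74 = (30.00/28.01)^(74/2).
= 1.07105^37 = 12.7.

12.7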